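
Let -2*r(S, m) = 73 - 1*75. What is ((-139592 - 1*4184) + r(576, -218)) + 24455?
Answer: -119320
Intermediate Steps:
r(S, m) = 1 (r(S, m) = -(73 - 1*75)/2 = -(73 - 75)/2 = -½*(-2) = 1)
((-139592 - 1*4184) + r(576, -218)) + 24455 = ((-139592 - 1*4184) + 1) + 24455 = ((-139592 - 4184) + 1) + 24455 = (-143776 + 1) + 24455 = -143775 + 24455 = -119320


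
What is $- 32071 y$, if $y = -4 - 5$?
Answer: $288639$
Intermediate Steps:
$y = -9$
$- 32071 y = \left(-32071\right) \left(-9\right) = 288639$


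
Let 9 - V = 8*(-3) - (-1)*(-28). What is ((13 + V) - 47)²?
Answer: 729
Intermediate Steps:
V = 61 (V = 9 - (8*(-3) - (-1)*(-28)) = 9 - (-24 - 1*28) = 9 - (-24 - 28) = 9 - 1*(-52) = 9 + 52 = 61)
((13 + V) - 47)² = ((13 + 61) - 47)² = (74 - 47)² = 27² = 729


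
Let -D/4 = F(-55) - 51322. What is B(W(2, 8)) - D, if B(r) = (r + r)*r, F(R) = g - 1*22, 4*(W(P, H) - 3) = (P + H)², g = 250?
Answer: -202808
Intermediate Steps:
W(P, H) = 3 + (H + P)²/4 (W(P, H) = 3 + (P + H)²/4 = 3 + (H + P)²/4)
F(R) = 228 (F(R) = 250 - 1*22 = 250 - 22 = 228)
B(r) = 2*r² (B(r) = (2*r)*r = 2*r²)
D = 204376 (D = -4*(228 - 51322) = -4*(-51094) = 204376)
B(W(2, 8)) - D = 2*(3 + (8 + 2)²/4)² - 1*204376 = 2*(3 + (¼)*10²)² - 204376 = 2*(3 + (¼)*100)² - 204376 = 2*(3 + 25)² - 204376 = 2*28² - 204376 = 2*784 - 204376 = 1568 - 204376 = -202808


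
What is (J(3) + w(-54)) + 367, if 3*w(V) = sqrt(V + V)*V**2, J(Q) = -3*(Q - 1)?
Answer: 361 + 5832*I*sqrt(3) ≈ 361.0 + 10101.0*I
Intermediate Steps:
J(Q) = 3 - 3*Q (J(Q) = -3*(-1 + Q) = 3 - 3*Q)
w(V) = sqrt(2)*V**(5/2)/3 (w(V) = (sqrt(V + V)*V**2)/3 = (sqrt(2*V)*V**2)/3 = ((sqrt(2)*sqrt(V))*V**2)/3 = (sqrt(2)*V**(5/2))/3 = sqrt(2)*V**(5/2)/3)
(J(3) + w(-54)) + 367 = ((3 - 3*3) + sqrt(2)*(-54)**(5/2)/3) + 367 = ((3 - 9) + sqrt(2)*(8748*I*sqrt(6))/3) + 367 = (-6 + 5832*I*sqrt(3)) + 367 = 361 + 5832*I*sqrt(3)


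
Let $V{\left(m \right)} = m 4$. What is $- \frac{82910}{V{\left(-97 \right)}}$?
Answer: $\frac{41455}{194} \approx 213.69$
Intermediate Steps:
$V{\left(m \right)} = 4 m$
$- \frac{82910}{V{\left(-97 \right)}} = - \frac{82910}{4 \left(-97\right)} = - \frac{82910}{-388} = \left(-82910\right) \left(- \frac{1}{388}\right) = \frac{41455}{194}$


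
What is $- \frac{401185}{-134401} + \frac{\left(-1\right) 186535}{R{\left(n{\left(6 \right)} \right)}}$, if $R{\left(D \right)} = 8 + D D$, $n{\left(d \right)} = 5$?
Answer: $- \frac{25057251430}{4435233} \approx -5649.6$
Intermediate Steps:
$R{\left(D \right)} = 8 + D^{2}$
$- \frac{401185}{-134401} + \frac{\left(-1\right) 186535}{R{\left(n{\left(6 \right)} \right)}} = - \frac{401185}{-134401} + \frac{\left(-1\right) 186535}{8 + 5^{2}} = \left(-401185\right) \left(- \frac{1}{134401}\right) - \frac{186535}{8 + 25} = \frac{401185}{134401} - \frac{186535}{33} = - \frac{25057251430}{4435233}$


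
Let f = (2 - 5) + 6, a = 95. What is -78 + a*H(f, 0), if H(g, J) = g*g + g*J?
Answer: 777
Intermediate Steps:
f = 3 (f = -3 + 6 = 3)
H(g, J) = g**2 + J*g
-78 + a*H(f, 0) = -78 + 95*(3*(0 + 3)) = -78 + 95*(3*3) = -78 + 95*9 = -78 + 855 = 777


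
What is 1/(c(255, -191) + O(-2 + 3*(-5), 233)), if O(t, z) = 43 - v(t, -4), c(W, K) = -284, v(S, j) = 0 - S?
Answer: -1/258 ≈ -0.0038760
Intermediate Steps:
v(S, j) = -S
O(t, z) = 43 + t (O(t, z) = 43 - (-1)*t = 43 + t)
1/(c(255, -191) + O(-2 + 3*(-5), 233)) = 1/(-284 + (43 + (-2 + 3*(-5)))) = 1/(-284 + (43 + (-2 - 15))) = 1/(-284 + (43 - 17)) = 1/(-284 + 26) = 1/(-258) = -1/258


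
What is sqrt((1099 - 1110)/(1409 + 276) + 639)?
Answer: 4*sqrt(113390390)/1685 ≈ 25.278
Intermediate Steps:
sqrt((1099 - 1110)/(1409 + 276) + 639) = sqrt(-11/1685 + 639) = sqrt(1076704/1685) = 4*sqrt(113390390)/1685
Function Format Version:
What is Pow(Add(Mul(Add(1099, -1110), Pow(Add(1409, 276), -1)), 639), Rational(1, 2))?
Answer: Mul(Rational(4, 1685), Pow(113390390, Rational(1, 2))) ≈ 25.278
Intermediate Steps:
Pow(Add(Mul(Add(1099, -1110), Pow(Add(1409, 276), -1)), 639), Rational(1, 2)) = Pow(Add(Mul(-11, Pow(1685, -1)), 639), Rational(1, 2)) = Pow(Add(Mul(-11, Rational(1, 1685)), 639), Rational(1, 2)) = Pow(Add(Rational(-11, 1685), 639), Rational(1, 2)) = Pow(Rational(1076704, 1685), Rational(1, 2)) = Mul(Rational(4, 1685), Pow(113390390, Rational(1, 2)))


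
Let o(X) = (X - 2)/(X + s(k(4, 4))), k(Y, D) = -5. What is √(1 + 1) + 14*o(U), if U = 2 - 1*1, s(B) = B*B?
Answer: -7/13 + √2 ≈ 0.87575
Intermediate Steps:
s(B) = B²
U = 1 (U = 2 - 1 = 1)
o(X) = (-2 + X)/(25 + X) (o(X) = (X - 2)/(X + (-5)²) = (-2 + X)/(X + 25) = (-2 + X)/(25 + X))
√(1 + 1) + 14*o(U) = √(1 + 1) + 14*((-2 + 1)/(25 + 1)) = √2 + 14*(-1/26) = √2 - 7/13 = -7/13 + √2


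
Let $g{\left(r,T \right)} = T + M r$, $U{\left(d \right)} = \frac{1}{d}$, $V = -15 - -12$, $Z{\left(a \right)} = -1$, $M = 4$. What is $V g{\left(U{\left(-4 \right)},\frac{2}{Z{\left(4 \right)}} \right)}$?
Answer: $9$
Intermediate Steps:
$V = -3$ ($V = -15 + 12 = -3$)
$g{\left(r,T \right)} = T + 4 r$
$V g{\left(U{\left(-4 \right)},\frac{2}{Z{\left(4 \right)}} \right)} = - 3 \left(\frac{2}{-1} + \frac{4}{-4}\right) = - 3 \left(2 \left(-1\right) + 4 \left(- \frac{1}{4}\right)\right) = - 3 \left(-2 - 1\right) = \left(-3\right) \left(-3\right) = 9$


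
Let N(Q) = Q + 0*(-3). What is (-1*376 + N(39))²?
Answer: 113569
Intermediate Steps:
N(Q) = Q (N(Q) = Q + 0 = Q)
(-1*376 + N(39))² = (-1*376 + 39)² = (-376 + 39)² = (-337)² = 113569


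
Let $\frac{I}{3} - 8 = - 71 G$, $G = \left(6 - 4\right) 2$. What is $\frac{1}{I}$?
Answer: $- \frac{1}{828} \approx -0.0012077$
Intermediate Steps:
$G = 4$ ($G = 2 \cdot 2 = 4$)
$I = -828$ ($I = 24 + 3 \left(\left(-71\right) 4\right) = 24 + 3 \left(-284\right) = 24 - 852 = -828$)
$\frac{1}{I} = \frac{1}{-828} = - \frac{1}{828}$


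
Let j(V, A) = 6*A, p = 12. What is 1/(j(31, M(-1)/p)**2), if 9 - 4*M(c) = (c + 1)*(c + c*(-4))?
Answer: 64/81 ≈ 0.79012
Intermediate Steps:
M(c) = 9/4 + 3*c*(1 + c)/4 (M(c) = 9/4 - (c + 1)*(c + c*(-4))/4 = 9/4 - (1 + c)*(c - 4*c)/4 = 9/4 - (1 + c)*(-3*c)/4 = 9/4 - (-3)*c*(1 + c)/4 = 9/4 + 3*c*(1 + c)/4)
1/(j(31, M(-1)/p)**2) = 1/((6*((9/4 + (3/4)*(-1) + (3/4)*(-1)**2)/12))**2) = 1/((6*((9/4 - 3/4 + (3/4)*1)*(1/12)))**2) = 1/((6*((9/4 - 3/4 + 3/4)*(1/12)))**2) = 1/((6*((9/4)*(1/12)))**2) = 1/((6*(3/16))**2) = 1/((9/8)**2) = 1/(81/64) = 64/81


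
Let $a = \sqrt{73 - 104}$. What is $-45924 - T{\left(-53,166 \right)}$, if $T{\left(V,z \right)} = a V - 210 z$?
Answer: $-11064 + 53 i \sqrt{31} \approx -11064.0 + 295.09 i$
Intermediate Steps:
$a = i \sqrt{31}$ ($a = \sqrt{-31} = i \sqrt{31} \approx 5.5678 i$)
$T{\left(V,z \right)} = - 210 z + i V \sqrt{31}$ ($T{\left(V,z \right)} = i \sqrt{31} V - 210 z = i V \sqrt{31} - 210 z = - 210 z + i V \sqrt{31}$)
$-45924 - T{\left(-53,166 \right)} = -45924 - \left(\left(-210\right) 166 + i \left(-53\right) \sqrt{31}\right) = -45924 - \left(-34860 - 53 i \sqrt{31}\right) = -45924 + \left(34860 + 53 i \sqrt{31}\right) = -11064 + 53 i \sqrt{31}$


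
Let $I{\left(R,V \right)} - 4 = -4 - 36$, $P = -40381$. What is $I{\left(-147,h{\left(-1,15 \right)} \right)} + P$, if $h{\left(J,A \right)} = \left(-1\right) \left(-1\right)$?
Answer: $-40417$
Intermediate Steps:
$h{\left(J,A \right)} = 1$
$I{\left(R,V \right)} = -36$ ($I{\left(R,V \right)} = 4 - 40 = -36$)
$I{\left(-147,h{\left(-1,15 \right)} \right)} + P = -36 - 40381 = -40417$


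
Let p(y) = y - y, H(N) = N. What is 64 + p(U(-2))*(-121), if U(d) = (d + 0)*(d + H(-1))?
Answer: 64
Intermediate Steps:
U(d) = d*(-1 + d) (U(d) = (d + 0)*(d - 1) = d*(-1 + d))
p(y) = 0
64 + p(U(-2))*(-121) = 64 + 0*(-121) = 64 + 0 = 64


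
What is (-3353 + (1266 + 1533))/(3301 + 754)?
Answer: -554/4055 ≈ -0.13662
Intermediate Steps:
(-3353 + (1266 + 1533))/(3301 + 754) = (-3353 + 2799)/4055 = -554*1/4055 = -554/4055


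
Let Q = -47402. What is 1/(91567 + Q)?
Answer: 1/44165 ≈ 2.2642e-5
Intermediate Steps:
1/(91567 + Q) = 1/(91567 - 47402) = 1/44165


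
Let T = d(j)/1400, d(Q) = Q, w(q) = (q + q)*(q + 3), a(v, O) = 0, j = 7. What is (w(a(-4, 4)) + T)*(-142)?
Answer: -71/100 ≈ -0.71000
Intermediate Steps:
w(q) = 2*q*(3 + q) (w(q) = (2*q)*(3 + q) = 2*q*(3 + q))
T = 1/200 (T = 7/1400 = 7*(1/1400) = 1/200 ≈ 0.0050000)
(w(a(-4, 4)) + T)*(-142) = (2*0*(3 + 0) + 1/200)*(-142) = (2*0*3 + 1/200)*(-142) = (0 + 1/200)*(-142) = (1/200)*(-142) = -71/100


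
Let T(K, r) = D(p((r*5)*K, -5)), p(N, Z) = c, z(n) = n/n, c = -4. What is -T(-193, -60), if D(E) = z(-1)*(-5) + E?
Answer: 9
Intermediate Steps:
z(n) = 1
p(N, Z) = -4
D(E) = -5 + E (D(E) = 1*(-5) + E = -5 + E)
T(K, r) = -9 (T(K, r) = -5 - 4 = -9)
-T(-193, -60) = -1*(-9) = 9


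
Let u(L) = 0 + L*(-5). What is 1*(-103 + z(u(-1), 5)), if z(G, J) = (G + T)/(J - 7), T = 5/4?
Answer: -849/8 ≈ -106.13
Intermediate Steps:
T = 5/4 (T = 5*(¼) = 5/4 ≈ 1.2500)
u(L) = -5*L (u(L) = 0 - 5*L = -5*L)
z(G, J) = (5/4 + G)/(-7 + J) (z(G, J) = (G + 5/4)/(J - 7) = (5/4 + G)/(-7 + J))
1*(-103 + z(u(-1), 5)) = 1*(-103 + (5/4 - 5*(-1))/(-7 + 5)) = 1*(-103 + (5/4 + 5)/(-2)) = 1*(-103 - ½*25/4) = 1*(-103 - 25/8) = 1*(-849/8) = -849/8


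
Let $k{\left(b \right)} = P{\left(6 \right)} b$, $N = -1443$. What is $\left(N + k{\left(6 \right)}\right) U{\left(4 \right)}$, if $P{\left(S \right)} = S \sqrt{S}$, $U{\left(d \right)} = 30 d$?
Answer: $-173160 + 4320 \sqrt{6} \approx -1.6258 \cdot 10^{5}$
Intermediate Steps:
$P{\left(S \right)} = S^{\frac{3}{2}}$
$k{\left(b \right)} = 6 b \sqrt{6}$ ($k{\left(b \right)} = 6^{\frac{3}{2}} b = 6 \sqrt{6} b = 6 b \sqrt{6}$)
$\left(N + k{\left(6 \right)}\right) U{\left(4 \right)} = \left(-1443 + 6 \cdot 6 \sqrt{6}\right) 30 \cdot 4 = \left(-1443 + 36 \sqrt{6}\right) 120 = -173160 + 4320 \sqrt{6}$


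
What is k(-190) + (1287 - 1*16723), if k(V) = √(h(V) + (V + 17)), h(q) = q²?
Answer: -15436 + √35927 ≈ -15246.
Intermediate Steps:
k(V) = √(17 + V + V²) (k(V) = √(V² + (V + 17)) = √(V² + (17 + V)) = √(17 + V + V²))
k(-190) + (1287 - 1*16723) = √(17 - 190 + (-190)²) + (1287 - 1*16723) = √(17 - 190 + 36100) + (1287 - 16723) = √35927 - 15436 = -15436 + √35927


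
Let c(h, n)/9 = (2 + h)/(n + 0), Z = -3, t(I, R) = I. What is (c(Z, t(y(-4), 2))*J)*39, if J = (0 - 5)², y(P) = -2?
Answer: 8775/2 ≈ 4387.5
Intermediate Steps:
J = 25 (J = (-5)² = 25)
c(h, n) = 9*(2 + h)/n (c(h, n) = 9*((2 + h)/(n + 0)) = 9*((2 + h)/n) = 9*(2 + h)/n)
(c(Z, t(y(-4), 2))*J)*39 = ((9*(2 - 3)/(-2))*25)*39 = ((9*(-½)*(-1))*25)*39 = ((9/2)*25)*39 = (225/2)*39 = 8775/2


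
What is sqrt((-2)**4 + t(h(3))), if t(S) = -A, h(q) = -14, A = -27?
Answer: sqrt(43) ≈ 6.5574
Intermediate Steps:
t(S) = 27 (t(S) = -1*(-27) = 27)
sqrt((-2)**4 + t(h(3))) = sqrt((-2)**4 + 27) = sqrt(16 + 27) = sqrt(43)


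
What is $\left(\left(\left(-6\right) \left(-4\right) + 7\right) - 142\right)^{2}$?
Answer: $12321$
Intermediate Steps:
$\left(\left(\left(-6\right) \left(-4\right) + 7\right) - 142\right)^{2} = \left(\left(24 + 7\right) - 142\right)^{2} = \left(31 - 142\right)^{2} = \left(-111\right)^{2} = 12321$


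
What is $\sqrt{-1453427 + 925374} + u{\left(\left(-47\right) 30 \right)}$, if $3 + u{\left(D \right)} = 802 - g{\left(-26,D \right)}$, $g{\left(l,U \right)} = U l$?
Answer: $-35861 + i \sqrt{528053} \approx -35861.0 + 726.67 i$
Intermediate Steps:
$u{\left(D \right)} = 799 + 26 D$ ($u{\left(D \right)} = -3 - \left(-802 + D \left(-26\right)\right) = -3 - \left(-802 - 26 D\right) = -3 + \left(802 + 26 D\right) = 799 + 26 D$)
$\sqrt{-1453427 + 925374} + u{\left(\left(-47\right) 30 \right)} = \sqrt{-1453427 + 925374} + \left(799 + 26 \left(\left(-47\right) 30\right)\right) = \sqrt{-528053} + \left(799 + 26 \left(-1410\right)\right) = i \sqrt{528053} + \left(799 - 36660\right) = i \sqrt{528053} - 35861 = -35861 + i \sqrt{528053}$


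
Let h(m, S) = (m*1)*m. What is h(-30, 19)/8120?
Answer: 45/406 ≈ 0.11084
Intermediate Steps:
h(m, S) = m² (h(m, S) = m*m = m²)
h(-30, 19)/8120 = (-30)²/8120 = 900*(1/8120) = 45/406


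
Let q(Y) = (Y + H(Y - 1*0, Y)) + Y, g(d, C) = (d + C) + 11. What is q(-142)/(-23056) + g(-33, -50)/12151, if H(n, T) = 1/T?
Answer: 254313135/39781790752 ≈ 0.0063927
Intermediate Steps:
g(d, C) = 11 + C + d (g(d, C) = (C + d) + 11 = 11 + C + d)
q(Y) = 1/Y + 2*Y (q(Y) = (Y + 1/Y) + Y = 1/Y + 2*Y)
q(-142)/(-23056) + g(-33, -50)/12151 = (1/(-142) + 2*(-142))/(-23056) + (11 - 50 - 33)/12151 = (-1/142 - 284)*(-1/23056) - 72*1/12151 = -40329/142*(-1/23056) - 72/12151 = 40329/3273952 - 72/12151 = 254313135/39781790752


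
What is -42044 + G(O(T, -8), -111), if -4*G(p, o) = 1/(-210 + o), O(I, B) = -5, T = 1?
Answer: -53984495/1284 ≈ -42044.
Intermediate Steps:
G(p, o) = -1/(4*(-210 + o))
-42044 + G(O(T, -8), -111) = -42044 - 1/(-840 + 4*(-111)) = -42044 - 1/(-840 - 444) = -42044 - 1/(-1284) = -42044 - 1*(-1/1284) = -42044 + 1/1284 = -53984495/1284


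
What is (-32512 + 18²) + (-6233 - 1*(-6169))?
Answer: -32252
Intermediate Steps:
(-32512 + 18²) + (-6233 - 1*(-6169)) = (-32512 + 324) + (-6233 + 6169) = -32188 - 64 = -32252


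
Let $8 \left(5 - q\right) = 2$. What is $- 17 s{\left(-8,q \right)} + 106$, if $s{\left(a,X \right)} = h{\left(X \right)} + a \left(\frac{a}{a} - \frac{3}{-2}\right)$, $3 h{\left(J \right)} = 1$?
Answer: $\frac{1321}{3} \approx 440.33$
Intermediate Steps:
$q = \frac{19}{4}$ ($q = 5 - \frac{1}{4} = \frac{19}{4} \approx 4.75$)
$h{\left(J \right)} = \frac{1}{3}$ ($h{\left(J \right)} = \frac{1}{3} \cdot 1 = \frac{1}{3}$)
$s{\left(a,X \right)} = \frac{1}{3} + \frac{5 a}{2}$ ($s{\left(a,X \right)} = \frac{1}{3} + a \left(\frac{a}{a} - \frac{3}{-2}\right) = \frac{1}{3} + a \left(1 - - \frac{3}{2}\right) = \frac{1}{3} + a \left(1 + \frac{3}{2}\right) = \frac{1}{3} + a \frac{5}{2} = \frac{1}{3} + \frac{5 a}{2}$)
$- 17 s{\left(-8,q \right)} + 106 = - 17 \left(\frac{1}{3} + \frac{5}{2} \left(-8\right)\right) + 106 = - 17 \left(\frac{1}{3} - 20\right) + 106 = \left(-17\right) \left(- \frac{59}{3}\right) + 106 = \frac{1003}{3} + 106 = \frac{1321}{3}$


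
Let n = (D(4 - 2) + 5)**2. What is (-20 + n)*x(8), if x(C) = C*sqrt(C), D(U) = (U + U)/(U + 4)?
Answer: 1744*sqrt(2)/9 ≈ 274.04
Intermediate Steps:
D(U) = 2*U/(4 + U) (D(U) = (2*U)/(4 + U) = 2*U/(4 + U))
x(C) = C**(3/2)
n = 289/9 (n = (2*(4 - 2)/(4 + (4 - 2)) + 5)**2 = (2*2/(4 + 2) + 5)**2 = (2*2/6 + 5)**2 = (2*2*(1/6) + 5)**2 = (2/3 + 5)**2 = (17/3)**2 = 289/9 ≈ 32.111)
(-20 + n)*x(8) = (-20 + 289/9)*8**(3/2) = 109*(16*sqrt(2))/9 = 1744*sqrt(2)/9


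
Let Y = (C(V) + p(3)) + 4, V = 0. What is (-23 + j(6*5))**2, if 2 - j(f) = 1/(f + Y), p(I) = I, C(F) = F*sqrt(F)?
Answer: 605284/1369 ≈ 442.14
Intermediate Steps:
C(F) = F**(3/2)
Y = 7 (Y = (0**(3/2) + 3) + 4 = (0 + 3) + 4 = 3 + 4 = 7)
j(f) = 2 - 1/(7 + f) (j(f) = 2 - 1/(f + 7) = 2 - 1/(7 + f))
(-23 + j(6*5))**2 = (-23 + (13 + 2*(6*5))/(7 + 6*5))**2 = (-23 + (13 + 2*30)/(7 + 30))**2 = (-23 + (13 + 60)/37)**2 = (-23 + (1/37)*73)**2 = (-23 + 73/37)**2 = (-778/37)**2 = 605284/1369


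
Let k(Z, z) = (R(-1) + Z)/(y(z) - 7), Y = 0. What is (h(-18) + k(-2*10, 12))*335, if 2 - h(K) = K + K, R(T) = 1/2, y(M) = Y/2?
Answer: 191285/14 ≈ 13663.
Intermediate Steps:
y(M) = 0 (y(M) = 0/2 = 0*(½) = 0)
R(T) = ½
k(Z, z) = -1/14 - Z/7 (k(Z, z) = (½ + Z)/(0 - 7) = (½ + Z)/(-7) = (½ + Z)*(-⅐) = -1/14 - Z/7)
h(K) = 2 - 2*K (h(K) = 2 - (K + K) = 2 - 2*K)
(h(-18) + k(-2*10, 12))*335 = ((2 - 2*(-18)) + (-1/14 - (-2)*10/7))*335 = ((2 + 36) + (-1/14 - ⅐*(-20)))*335 = (38 + (-1/14 + 20/7))*335 = (38 + 39/14)*335 = (571/14)*335 = 191285/14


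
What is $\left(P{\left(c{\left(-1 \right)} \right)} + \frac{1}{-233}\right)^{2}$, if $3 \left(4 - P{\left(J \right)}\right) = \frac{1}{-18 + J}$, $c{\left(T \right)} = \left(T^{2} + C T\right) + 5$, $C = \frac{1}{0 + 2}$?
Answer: $\frac{4940824681}{305375625} \approx 16.18$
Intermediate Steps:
$C = \frac{1}{2} \approx 0.5$
$c{\left(T \right)} = 5 + T^{2} + \frac{T}{2}$ ($c{\left(T \right)} = \left(T^{2} + \frac{T}{2}\right) + 5 = 5 + T^{2} + \frac{T}{2}$)
$P{\left(J \right)} = 4 - \frac{1}{3 \left(-18 + J\right)}$
$\left(P{\left(c{\left(-1 \right)} \right)} + \frac{1}{-233}\right)^{2} = \left(\frac{-217 + 12 \left(5 + \left(-1\right)^{2} + \frac{1}{2} \left(-1\right)\right)}{3 \left(-18 + \left(5 + \left(-1\right)^{2} + \frac{1}{2} \left(-1\right)\right)\right)} + \frac{1}{-233}\right)^{2} = \left(\frac{-217 + 12 \left(5 + 1 - \frac{1}{2}\right)}{3 \left(-18 + \left(5 + 1 - \frac{1}{2}\right)\right)} - \frac{1}{233}\right)^{2} = \left(\frac{-217 + 12 \cdot \frac{11}{2}}{3 \left(-18 + \frac{11}{2}\right)} - \frac{1}{233}\right)^{2} = \left(\frac{-217 + 66}{3 \left(- \frac{25}{2}\right)} - \frac{1}{233}\right)^{2} = \left(\frac{1}{3} \left(- \frac{2}{25}\right) \left(-151\right) - \frac{1}{233}\right)^{2} = \left(\frac{302}{75} - \frac{1}{233}\right)^{2} = \left(\frac{70291}{17475}\right)^{2} = \frac{4940824681}{305375625}$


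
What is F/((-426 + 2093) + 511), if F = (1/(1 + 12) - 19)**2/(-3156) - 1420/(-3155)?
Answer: 9440815/61084312146 ≈ 0.00015455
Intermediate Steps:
F = 9440815/28046057 (F = (1/13 - 19)**2*(-1/3156) - 1420*(-1/3155) = (1/13 - 19)**2*(-1/3156) + 284/631 = (-246/13)**2*(-1/3156) + 284/631 = (60516/169)*(-1/3156) + 284/631 = -5043/44447 + 284/631 = 9440815/28046057 ≈ 0.33662)
F/((-426 + 2093) + 511) = 9440815/(28046057*((-426 + 2093) + 511)) = 9440815/(28046057*(1667 + 511)) = (9440815/28046057)/2178 = (9440815/28046057)*(1/2178) = 9440815/61084312146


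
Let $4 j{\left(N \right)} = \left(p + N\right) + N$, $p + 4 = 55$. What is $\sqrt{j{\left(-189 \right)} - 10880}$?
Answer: $\frac{i \sqrt{43847}}{2} \approx 104.7 i$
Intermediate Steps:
$p = 51$ ($p = -4 + 55 = 51$)
$j{\left(N \right)} = \frac{51}{4} + \frac{N}{2}$ ($j{\left(N \right)} = \frac{\left(51 + N\right) + N}{4} = \frac{51 + 2 N}{4} = \frac{51}{4} + \frac{N}{2}$)
$\sqrt{j{\left(-189 \right)} - 10880} = \sqrt{\left(\frac{51}{4} + \frac{1}{2} \left(-189\right)\right) - 10880} = \sqrt{\left(\frac{51}{4} - \frac{189}{2}\right) - 10880} = \sqrt{- \frac{327}{4} - 10880} = \sqrt{- \frac{43847}{4}} = \frac{i \sqrt{43847}}{2}$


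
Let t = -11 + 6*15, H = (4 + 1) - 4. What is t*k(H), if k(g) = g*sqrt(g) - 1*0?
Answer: 79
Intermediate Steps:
H = 1 (H = 5 - 4 = 1)
t = 79 (t = -11 + 90 = 79)
k(g) = g**(3/2) (k(g) = g**(3/2) + 0 = g**(3/2))
t*k(H) = 79*1**(3/2) = 79*1 = 79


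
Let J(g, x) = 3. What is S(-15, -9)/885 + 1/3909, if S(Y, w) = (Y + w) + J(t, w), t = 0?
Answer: -27068/1153155 ≈ -0.023473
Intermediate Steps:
S(Y, w) = 3 + Y + w (S(Y, w) = (Y + w) + 3 = 3 + Y + w)
S(-15, -9)/885 + 1/3909 = (3 - 15 - 9)/885 + 1/3909 = -21*1/885 + 1*(1/3909) = -7/295 + 1/3909 = -27068/1153155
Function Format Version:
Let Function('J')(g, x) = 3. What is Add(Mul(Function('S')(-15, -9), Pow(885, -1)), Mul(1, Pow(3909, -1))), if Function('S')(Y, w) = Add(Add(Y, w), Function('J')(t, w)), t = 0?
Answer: Rational(-27068, 1153155) ≈ -0.023473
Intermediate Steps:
Function('S')(Y, w) = Add(3, Y, w) (Function('S')(Y, w) = Add(Add(Y, w), 3) = Add(3, Y, w))
Add(Mul(Function('S')(-15, -9), Pow(885, -1)), Mul(1, Pow(3909, -1))) = Add(Mul(Add(3, -15, -9), Pow(885, -1)), Mul(1, Pow(3909, -1))) = Add(Mul(-21, Rational(1, 885)), Mul(1, Rational(1, 3909))) = Add(Rational(-7, 295), Rational(1, 3909)) = Rational(-27068, 1153155)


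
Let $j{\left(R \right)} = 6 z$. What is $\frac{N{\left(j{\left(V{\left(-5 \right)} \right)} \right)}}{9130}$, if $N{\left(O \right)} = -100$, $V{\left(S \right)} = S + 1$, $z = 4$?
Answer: $- \frac{10}{913} \approx -0.010953$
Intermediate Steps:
$V{\left(S \right)} = 1 + S$
$j{\left(R \right)} = 24$ ($j{\left(R \right)} = 6 \cdot 4 = 24$)
$\frac{N{\left(j{\left(V{\left(-5 \right)} \right)} \right)}}{9130} = - \frac{100}{9130} = \left(-100\right) \frac{1}{9130} = - \frac{10}{913}$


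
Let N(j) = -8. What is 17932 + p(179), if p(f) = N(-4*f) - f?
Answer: 17745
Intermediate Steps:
p(f) = -8 - f
17932 + p(179) = 17932 + (-8 - 1*179) = 17932 + (-8 - 179) = 17932 - 187 = 17745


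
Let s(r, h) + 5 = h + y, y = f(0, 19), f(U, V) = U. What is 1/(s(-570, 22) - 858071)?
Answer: -1/858054 ≈ -1.1654e-6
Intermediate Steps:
y = 0
s(r, h) = -5 + h (s(r, h) = -5 + (h + 0) = -5 + h)
1/(s(-570, 22) - 858071) = 1/((-5 + 22) - 858071) = 1/(17 - 858071) = 1/(-858054) = -1/858054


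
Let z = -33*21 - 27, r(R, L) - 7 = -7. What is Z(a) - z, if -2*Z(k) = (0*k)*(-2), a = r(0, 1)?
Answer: 720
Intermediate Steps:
r(R, L) = 0 (r(R, L) = 7 - 7 = 0)
a = 0
Z(k) = 0 (Z(k) = -0*k*(-2)/2 = -0*(-2) = -½*0 = 0)
z = -720 (z = -693 - 27 = -720)
Z(a) - z = 0 - 1*(-720) = 0 + 720 = 720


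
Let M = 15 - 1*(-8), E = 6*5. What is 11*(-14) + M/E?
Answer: -4597/30 ≈ -153.23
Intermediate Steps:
E = 30
M = 23 (M = 15 + 8 = 23)
11*(-14) + M/E = 11*(-14) + 23/30 = -154 + 23*(1/30) = -154 + 23/30 = -4597/30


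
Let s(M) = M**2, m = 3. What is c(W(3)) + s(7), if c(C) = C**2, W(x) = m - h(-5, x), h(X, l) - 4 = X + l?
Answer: 50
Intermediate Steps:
h(X, l) = 4 + X + l (h(X, l) = 4 + (X + l) = 4 + X + l)
W(x) = 4 - x (W(x) = 3 - (4 - 5 + x) = 3 - (-1 + x) = 3 + (1 - x) = 4 - x)
c(W(3)) + s(7) = (4 - 1*3)**2 + 7**2 = (4 - 3)**2 + 49 = 1**2 + 49 = 1 + 49 = 50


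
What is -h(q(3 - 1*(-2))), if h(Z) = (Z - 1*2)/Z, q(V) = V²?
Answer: -23/25 ≈ -0.92000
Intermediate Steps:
h(Z) = (-2 + Z)/Z (h(Z) = (Z - 2)/Z = (-2 + Z)/Z)
-h(q(3 - 1*(-2))) = -(-2 + (3 - 1*(-2))²)/((3 - 1*(-2))²) = -(-2 + (3 + 2)²)/((3 + 2)²) = -(-2 + 5²)/(5²) = -(-2 + 25)/25 = -23/25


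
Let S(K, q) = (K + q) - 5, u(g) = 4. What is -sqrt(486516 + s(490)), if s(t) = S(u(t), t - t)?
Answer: -sqrt(486515) ≈ -697.51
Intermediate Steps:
S(K, q) = -5 + K + q
s(t) = -1 (s(t) = -5 + 4 + (t - t) = -5 + 4 + 0 = -1)
-sqrt(486516 + s(490)) = -sqrt(486516 - 1) = -sqrt(486515)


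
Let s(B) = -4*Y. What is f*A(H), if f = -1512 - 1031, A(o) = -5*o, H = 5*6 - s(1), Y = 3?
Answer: 534030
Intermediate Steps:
s(B) = -12 (s(B) = -4*3 = -12)
H = 42 (H = 5*6 - 1*(-12) = 30 + 12 = 42)
f = -2543
f*A(H) = -(-12715)*42 = -2543*(-210) = 534030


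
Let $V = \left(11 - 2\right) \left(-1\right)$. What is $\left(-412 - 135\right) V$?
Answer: $4923$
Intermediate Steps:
$V = -9$ ($V = 9 \left(-1\right) = -9$)
$\left(-412 - 135\right) V = \left(-412 - 135\right) \left(-9\right) = \left(-547\right) \left(-9\right) = 4923$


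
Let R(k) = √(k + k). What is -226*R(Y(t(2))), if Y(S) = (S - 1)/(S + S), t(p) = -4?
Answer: -113*√5 ≈ -252.68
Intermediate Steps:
Y(S) = (-1 + S)/(2*S) (Y(S) = (-1 + S)/((2*S)) = (-1 + S)*(1/(2*S)) = (-1 + S)/(2*S))
R(k) = √2*√k (R(k) = √(2*k) = √2*√k)
-226*R(Y(t(2))) = -226*√2*√((½)*(-1 - 4)/(-4)) = -226*√2*√((½)*(-¼)*(-5)) = -226*√2*√(5/8) = -226*√2*√10/4 = -113*√5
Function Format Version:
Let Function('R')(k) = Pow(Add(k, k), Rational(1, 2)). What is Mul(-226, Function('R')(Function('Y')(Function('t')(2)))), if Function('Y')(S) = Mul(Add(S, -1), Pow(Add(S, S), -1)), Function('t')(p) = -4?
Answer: Mul(-113, Pow(5, Rational(1, 2))) ≈ -252.68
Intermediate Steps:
Function('Y')(S) = Mul(Rational(1, 2), Pow(S, -1), Add(-1, S)) (Function('Y')(S) = Mul(Add(-1, S), Pow(Mul(2, S), -1)) = Mul(Add(-1, S), Mul(Rational(1, 2), Pow(S, -1))) = Mul(Rational(1, 2), Pow(S, -1), Add(-1, S)))
Function('R')(k) = Mul(Pow(2, Rational(1, 2)), Pow(k, Rational(1, 2))) (Function('R')(k) = Pow(Mul(2, k), Rational(1, 2)) = Mul(Pow(2, Rational(1, 2)), Pow(k, Rational(1, 2))))
Mul(-226, Function('R')(Function('Y')(Function('t')(2)))) = Mul(-226, Mul(Pow(2, Rational(1, 2)), Pow(Mul(Rational(1, 2), Pow(-4, -1), Add(-1, -4)), Rational(1, 2)))) = Mul(-226, Mul(Pow(2, Rational(1, 2)), Pow(Mul(Rational(1, 2), Rational(-1, 4), -5), Rational(1, 2)))) = Mul(-226, Mul(Pow(2, Rational(1, 2)), Pow(Rational(5, 8), Rational(1, 2)))) = Mul(-226, Mul(Pow(2, Rational(1, 2)), Mul(Rational(1, 4), Pow(10, Rational(1, 2))))) = Mul(-226, Mul(Rational(1, 2), Pow(5, Rational(1, 2)))) = Mul(-113, Pow(5, Rational(1, 2)))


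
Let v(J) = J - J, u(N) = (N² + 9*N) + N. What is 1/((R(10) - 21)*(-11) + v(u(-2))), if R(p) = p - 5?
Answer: 1/176 ≈ 0.0056818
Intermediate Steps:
u(N) = N² + 10*N
v(J) = 0
R(p) = -5 + p
1/((R(10) - 21)*(-11) + v(u(-2))) = 1/(((-5 + 10) - 21)*(-11) + 0) = 1/((5 - 21)*(-11) + 0) = 1/(-16*(-11) + 0) = 1/(176 + 0) = 1/176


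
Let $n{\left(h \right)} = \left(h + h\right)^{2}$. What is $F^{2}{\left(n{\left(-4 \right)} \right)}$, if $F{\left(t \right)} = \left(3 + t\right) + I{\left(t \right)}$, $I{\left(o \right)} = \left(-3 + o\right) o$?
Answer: $15768841$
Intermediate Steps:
$n{\left(h \right)} = 4 h^{2}$ ($n{\left(h \right)} = \left(2 h\right)^{2} = 4 h^{2}$)
$I{\left(o \right)} = o \left(-3 + o\right)$
$F{\left(t \right)} = 3 + t + t \left(-3 + t\right)$ ($F{\left(t \right)} = \left(3 + t\right) + t \left(-3 + t\right) = 3 + t + t \left(-3 + t\right)$)
$F^{2}{\left(n{\left(-4 \right)} \right)} = \left(3 + 4 \left(-4\right)^{2} + 4 \left(-4\right)^{2} \left(-3 + 4 \left(-4\right)^{2}\right)\right)^{2} = \left(3 + 4 \cdot 16 + 4 \cdot 16 \left(-3 + 4 \cdot 16\right)\right)^{2} = \left(3 + 64 + 64 \left(-3 + 64\right)\right)^{2} = \left(3 + 64 + 64 \cdot 61\right)^{2} = \left(3 + 64 + 3904\right)^{2} = 3971^{2} = 15768841$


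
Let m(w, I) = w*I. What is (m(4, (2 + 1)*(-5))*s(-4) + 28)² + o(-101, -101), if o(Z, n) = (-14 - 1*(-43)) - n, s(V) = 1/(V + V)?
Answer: 5561/4 ≈ 1390.3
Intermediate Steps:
s(V) = 1/(2*V)
o(Z, n) = 29 - n (o(Z, n) = (-14 + 43) - n = 29 - n)
m(w, I) = I*w
(m(4, (2 + 1)*(-5))*s(-4) + 28)² + o(-101, -101) = ((((2 + 1)*(-5))*4)*((½)/(-4)) + 28)² + (29 - 1*(-101)) = (((3*(-5))*4)*((½)*(-¼)) + 28)² + (29 + 101) = (-15*4*(-⅛) + 28)² + 130 = (-60*(-⅛) + 28)² + 130 = (15/2 + 28)² + 130 = (71/2)² + 130 = 5041/4 + 130 = 5561/4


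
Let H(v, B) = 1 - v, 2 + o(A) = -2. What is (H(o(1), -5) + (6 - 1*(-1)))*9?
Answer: 108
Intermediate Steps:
o(A) = -4 (o(A) = -2 - 2 = -4)
(H(o(1), -5) + (6 - 1*(-1)))*9 = ((1 - 1*(-4)) + (6 - 1*(-1)))*9 = ((1 + 4) + (6 + 1))*9 = (5 + 7)*9 = 12*9 = 108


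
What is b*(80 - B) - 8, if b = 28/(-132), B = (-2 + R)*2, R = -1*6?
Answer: -312/11 ≈ -28.364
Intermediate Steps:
R = -6
B = -16 (B = (-2 - 6)*2 = -8*2 = -16)
b = -7/33 (b = 28*(-1/132) = -7/33 ≈ -0.21212)
b*(80 - B) - 8 = -7*(80 - 1*(-16))/33 - 8 = -7*(80 + 16)/33 - 8 = -7/33*96 - 8 = -224/11 - 8 = -312/11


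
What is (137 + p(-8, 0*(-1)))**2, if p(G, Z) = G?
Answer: 16641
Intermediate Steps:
(137 + p(-8, 0*(-1)))**2 = (137 - 8)**2 = 129**2 = 16641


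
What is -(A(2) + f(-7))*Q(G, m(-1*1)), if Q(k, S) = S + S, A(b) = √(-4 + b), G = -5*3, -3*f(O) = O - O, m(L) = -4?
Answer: 8*I*√2 ≈ 11.314*I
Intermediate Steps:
f(O) = 0 (f(O) = -(O - O)/3 = -⅓*0 = 0)
G = -15
Q(k, S) = 2*S
-(A(2) + f(-7))*Q(G, m(-1*1)) = -(√(-4 + 2) + 0)*2*(-4) = -(√(-2) + 0)*(-8) = -(I*√2 + 0)*(-8) = -I*√2*(-8) = -(-8)*I*√2 = 8*I*√2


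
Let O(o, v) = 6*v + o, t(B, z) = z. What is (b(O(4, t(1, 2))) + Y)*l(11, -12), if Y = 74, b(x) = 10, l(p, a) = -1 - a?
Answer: 924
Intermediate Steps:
O(o, v) = o + 6*v
(b(O(4, t(1, 2))) + Y)*l(11, -12) = (10 + 74)*(-1 - 1*(-12)) = 84*(-1 + 12) = 84*11 = 924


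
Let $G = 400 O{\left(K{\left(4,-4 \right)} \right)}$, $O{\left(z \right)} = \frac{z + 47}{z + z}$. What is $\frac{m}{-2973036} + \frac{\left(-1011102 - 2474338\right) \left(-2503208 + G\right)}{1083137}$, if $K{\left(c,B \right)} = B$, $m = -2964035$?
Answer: $\frac{2360124646386589865}{292745935812} \approx 8.062 \cdot 10^{6}$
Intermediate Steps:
$O{\left(z \right)} = \frac{47 + z}{2 z}$
$G = -2150$ ($G = 400 \frac{47 - 4}{2 \left(-4\right)} = 400 \cdot \frac{1}{2} \left(- \frac{1}{4}\right) 43 = 400 \left(- \frac{43}{8}\right) = -2150$)
$\frac{m}{-2973036} + \frac{\left(-1011102 - 2474338\right) \left(-2503208 + G\right)}{1083137} = - \frac{2964035}{-2973036} + \frac{\left(-1011102 - 2474338\right) \left(-2503208 - 2150\right)}{1083137} = \left(-2964035\right) \left(- \frac{1}{2973036}\right) + \left(-3485440\right) \left(-2505358\right) \frac{1}{1083137} = \frac{2964035}{2973036} + 8732274987520 \cdot \frac{1}{1083137} = \frac{2964035}{2973036} + \frac{8732274987520}{1083137} = \frac{2360124646386589865}{292745935812}$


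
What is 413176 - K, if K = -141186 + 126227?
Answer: 428135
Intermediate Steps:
K = -14959
413176 - K = 413176 - 1*(-14959) = 413176 + 14959 = 428135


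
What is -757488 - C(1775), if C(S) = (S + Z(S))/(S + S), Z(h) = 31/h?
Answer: -2386562205328/3150625 ≈ -7.5749e+5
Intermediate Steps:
C(S) = (S + 31/S)/(2*S) (C(S) = (S + 31/S)/(S + S) = (S + 31/S)/((2*S)) = (S + 31/S)*(1/(2*S)) = (S + 31/S)/(2*S))
-757488 - C(1775) = -757488 - (31 + 1775**2)/(2*1775**2) = -757488 - (31 + 3150625)/(2*3150625) = -757488 - 3150656/(2*3150625) = -757488 - 1*1575328/3150625 = -757488 - 1575328/3150625 = -2386562205328/3150625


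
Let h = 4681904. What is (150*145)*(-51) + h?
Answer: 3572654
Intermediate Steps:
(150*145)*(-51) + h = (150*145)*(-51) + 4681904 = 21750*(-51) + 4681904 = -1109250 + 4681904 = 3572654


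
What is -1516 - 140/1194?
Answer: -905122/597 ≈ -1516.1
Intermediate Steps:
-1516 - 140/1194 = -1516 - 140*1/1194 = -1516 - 70/597 = -905122/597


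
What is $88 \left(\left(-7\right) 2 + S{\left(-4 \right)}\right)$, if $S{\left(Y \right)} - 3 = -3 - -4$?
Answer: $-880$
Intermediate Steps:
$S{\left(Y \right)} = 4$ ($S{\left(Y \right)} = 3 - -1 = 3 + \left(-3 + 4\right) = 3 + 1 = 4$)
$88 \left(\left(-7\right) 2 + S{\left(-4 \right)}\right) = 88 \left(\left(-7\right) 2 + 4\right) = 88 \left(-14 + 4\right) = 88 \left(-10\right) = -880$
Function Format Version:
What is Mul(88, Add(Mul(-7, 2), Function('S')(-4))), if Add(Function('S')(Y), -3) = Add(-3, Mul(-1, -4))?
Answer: -880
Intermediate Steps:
Function('S')(Y) = 4 (Function('S')(Y) = Add(3, Add(-3, Mul(-1, -4))) = Add(3, Add(-3, 4)) = Add(3, 1) = 4)
Mul(88, Add(Mul(-7, 2), Function('S')(-4))) = Mul(88, Add(Mul(-7, 2), 4)) = Mul(88, Add(-14, 4)) = Mul(88, -10) = -880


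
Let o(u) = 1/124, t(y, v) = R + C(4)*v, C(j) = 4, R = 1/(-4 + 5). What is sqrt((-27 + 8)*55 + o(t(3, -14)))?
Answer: I*sqrt(4016949)/62 ≈ 32.326*I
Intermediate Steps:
R = 1 (R = 1/1 = 1)
t(y, v) = 1 + 4*v
o(u) = 1/124
sqrt((-27 + 8)*55 + o(t(3, -14))) = sqrt((-27 + 8)*55 + 1/124) = sqrt(-19*55 + 1/124) = sqrt(-1045 + 1/124) = sqrt(-129579/124) = I*sqrt(4016949)/62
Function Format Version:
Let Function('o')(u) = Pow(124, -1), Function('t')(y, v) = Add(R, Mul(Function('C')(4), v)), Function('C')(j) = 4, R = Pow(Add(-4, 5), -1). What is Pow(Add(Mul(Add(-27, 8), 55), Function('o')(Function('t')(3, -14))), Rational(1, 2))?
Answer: Mul(Rational(1, 62), I, Pow(4016949, Rational(1, 2))) ≈ Mul(32.326, I)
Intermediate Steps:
R = 1 (R = Pow(1, -1) = 1)
Function('t')(y, v) = Add(1, Mul(4, v))
Function('o')(u) = Rational(1, 124)
Pow(Add(Mul(Add(-27, 8), 55), Function('o')(Function('t')(3, -14))), Rational(1, 2)) = Pow(Add(Mul(Add(-27, 8), 55), Rational(1, 124)), Rational(1, 2)) = Pow(Add(Mul(-19, 55), Rational(1, 124)), Rational(1, 2)) = Pow(Add(-1045, Rational(1, 124)), Rational(1, 2)) = Pow(Rational(-129579, 124), Rational(1, 2)) = Mul(Rational(1, 62), I, Pow(4016949, Rational(1, 2)))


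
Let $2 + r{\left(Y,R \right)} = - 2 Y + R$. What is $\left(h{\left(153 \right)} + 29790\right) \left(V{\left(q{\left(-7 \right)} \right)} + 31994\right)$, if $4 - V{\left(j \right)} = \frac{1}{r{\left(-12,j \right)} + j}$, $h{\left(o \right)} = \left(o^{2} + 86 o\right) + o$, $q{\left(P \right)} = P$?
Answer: $\frac{8512714665}{4} \approx 2.1282 \cdot 10^{9}$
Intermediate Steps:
$h{\left(o \right)} = o^{2} + 87 o$
$r{\left(Y,R \right)} = -2 + R - 2 Y$ ($r{\left(Y,R \right)} = -2 + \left(- 2 Y + R\right) = -2 + \left(R - 2 Y\right) = -2 + R - 2 Y$)
$V{\left(j \right)} = 4 - \frac{1}{22 + 2 j}$ ($V{\left(j \right)} = 4 - \frac{1}{\left(-2 + j - -24\right) + j} = 4 - \frac{1}{\left(-2 + j + 24\right) + j} = 4 - \frac{1}{\left(22 + j\right) + j} = 4 - \frac{1}{22 + 2 j}$)
$\left(h{\left(153 \right)} + 29790\right) \left(V{\left(q{\left(-7 \right)} \right)} + 31994\right) = \left(153 \left(87 + 153\right) + 29790\right) \left(\frac{87 + 8 \left(-7\right)}{2 \left(11 - 7\right)} + 31994\right) = \left(153 \cdot 240 + 29790\right) \left(\frac{87 - 56}{2 \cdot 4} + 31994\right) = \left(36720 + 29790\right) \left(\frac{1}{2} \cdot \frac{1}{4} \cdot 31 + 31994\right) = 66510 \left(\frac{31}{8} + 31994\right) = 66510 \cdot \frac{255983}{8} = \frac{8512714665}{4}$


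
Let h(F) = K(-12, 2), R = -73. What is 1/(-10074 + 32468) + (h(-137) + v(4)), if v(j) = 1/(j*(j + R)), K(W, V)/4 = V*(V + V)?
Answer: 98880845/3090372 ≈ 31.996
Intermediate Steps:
K(W, V) = 8*V**2 (K(W, V) = 4*(V*(V + V)) = 4*(V*(2*V)) = 4*(2*V**2) = 8*V**2)
v(j) = 1/(j*(-73 + j)) (v(j) = 1/(j*(j - 73)) = 1/(j*(-73 + j)))
h(F) = 32 (h(F) = 8*2**2 = 8*4 = 32)
1/(-10074 + 32468) + (h(-137) + v(4)) = 1/(-10074 + 32468) + (32 + 1/(4*(-73 + 4))) = 1/22394 + (32 + (1/4)/(-69)) = 1/22394 + (32 + (1/4)*(-1/69)) = 1/22394 + (32 - 1/276) = 1/22394 + 8831/276 = 98880845/3090372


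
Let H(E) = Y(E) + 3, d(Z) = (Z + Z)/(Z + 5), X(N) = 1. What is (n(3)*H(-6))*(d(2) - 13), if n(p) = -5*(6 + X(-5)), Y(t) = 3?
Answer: 2610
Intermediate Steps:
d(Z) = 2*Z/(5 + Z) (d(Z) = (2*Z)/(5 + Z) = 2*Z/(5 + Z))
n(p) = -35 (n(p) = -5*(6 + 1) = -5*7 = -35)
H(E) = 6 (H(E) = 3 + 3 = 6)
(n(3)*H(-6))*(d(2) - 13) = (-35*6)*(2*2/(5 + 2) - 13) = -210*(2*2/7 - 13) = -210*(2*2*(1/7) - 13) = -210*(4/7 - 13) = -210*(-87/7) = 2610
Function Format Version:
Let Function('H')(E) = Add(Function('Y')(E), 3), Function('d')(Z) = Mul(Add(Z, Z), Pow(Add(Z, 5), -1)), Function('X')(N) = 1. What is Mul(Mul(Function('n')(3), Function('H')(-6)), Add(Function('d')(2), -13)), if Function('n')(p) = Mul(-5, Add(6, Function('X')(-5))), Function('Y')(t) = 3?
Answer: 2610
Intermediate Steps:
Function('d')(Z) = Mul(2, Z, Pow(Add(5, Z), -1)) (Function('d')(Z) = Mul(Mul(2, Z), Pow(Add(5, Z), -1)) = Mul(2, Z, Pow(Add(5, Z), -1)))
Function('n')(p) = -35 (Function('n')(p) = Mul(-5, Add(6, 1)) = Mul(-5, 7) = -35)
Function('H')(E) = 6 (Function('H')(E) = Add(3, 3) = 6)
Mul(Mul(Function('n')(3), Function('H')(-6)), Add(Function('d')(2), -13)) = Mul(Mul(-35, 6), Add(Mul(2, 2, Pow(Add(5, 2), -1)), -13)) = Mul(-210, Add(Mul(2, 2, Pow(7, -1)), -13)) = Mul(-210, Add(Mul(2, 2, Rational(1, 7)), -13)) = Mul(-210, Add(Rational(4, 7), -13)) = Mul(-210, Rational(-87, 7)) = 2610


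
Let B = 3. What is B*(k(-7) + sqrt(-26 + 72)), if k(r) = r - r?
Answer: 3*sqrt(46) ≈ 20.347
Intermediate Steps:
k(r) = 0
B*(k(-7) + sqrt(-26 + 72)) = 3*(0 + sqrt(-26 + 72)) = 3*(0 + sqrt(46)) = 3*sqrt(46)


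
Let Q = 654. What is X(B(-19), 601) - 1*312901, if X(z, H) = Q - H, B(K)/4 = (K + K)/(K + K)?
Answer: -312848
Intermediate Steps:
B(K) = 4 (B(K) = 4*((K + K)/(K + K)) = 4*((2*K)/((2*K))) = 4*((2*K)*(1/(2*K))) = 4*1 = 4)
X(z, H) = 654 - H
X(B(-19), 601) - 1*312901 = (654 - 1*601) - 1*312901 = (654 - 601) - 312901 = 53 - 312901 = -312848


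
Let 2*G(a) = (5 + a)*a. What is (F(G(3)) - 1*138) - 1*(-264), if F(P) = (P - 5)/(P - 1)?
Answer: 1393/11 ≈ 126.64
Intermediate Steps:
G(a) = a*(5 + a)/2 (G(a) = ((5 + a)*a)/2 = (a*(5 + a))/2 = a*(5 + a)/2)
F(P) = (-5 + P)/(-1 + P)
(F(G(3)) - 1*138) - 1*(-264) = ((-5 + (½)*3*(5 + 3))/(-1 + (½)*3*(5 + 3)) - 1*138) - 1*(-264) = ((-5 + (½)*3*8)/(-1 + (½)*3*8) - 138) + 264 = ((-5 + 12)/(-1 + 12) - 138) + 264 = (7/11 - 138) + 264 = -1511/11 + 264 = 1393/11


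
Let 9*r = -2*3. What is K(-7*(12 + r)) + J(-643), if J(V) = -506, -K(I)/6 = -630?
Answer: 3274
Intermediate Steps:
r = -⅔ (r = (-2*3)/9 = (⅑)*(-6) = -⅔ ≈ -0.66667)
K(I) = 3780 (K(I) = -6*(-630) = 3780)
K(-7*(12 + r)) + J(-643) = 3780 - 506 = 3274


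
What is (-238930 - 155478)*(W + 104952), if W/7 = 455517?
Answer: -1299010750968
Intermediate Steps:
W = 3188619 (W = 7*455517 = 3188619)
(-238930 - 155478)*(W + 104952) = (-238930 - 155478)*(3188619 + 104952) = -394408*3293571 = -1299010750968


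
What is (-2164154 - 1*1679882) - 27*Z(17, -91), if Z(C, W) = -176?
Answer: -3839284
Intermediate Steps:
(-2164154 - 1*1679882) - 27*Z(17, -91) = (-2164154 - 1*1679882) - 27*(-176) = (-2164154 - 1679882) - 1*(-4752) = -3844036 + 4752 = -3839284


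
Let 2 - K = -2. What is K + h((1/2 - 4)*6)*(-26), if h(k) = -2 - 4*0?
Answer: 56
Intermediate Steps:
K = 4 (K = 2 - 1*(-2) = 2 + 2 = 4)
h(k) = -2 (h(k) = -2 + 0 = -2)
K + h((1/2 - 4)*6)*(-26) = 4 - 2*(-26) = 4 + 52 = 56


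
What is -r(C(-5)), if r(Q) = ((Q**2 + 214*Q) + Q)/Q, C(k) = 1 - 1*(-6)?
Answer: -222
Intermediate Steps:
C(k) = 7 (C(k) = 1 + 6 = 7)
r(Q) = (Q**2 + 215*Q)/Q
-r(C(-5)) = -(215 + 7) = -1*222 = -222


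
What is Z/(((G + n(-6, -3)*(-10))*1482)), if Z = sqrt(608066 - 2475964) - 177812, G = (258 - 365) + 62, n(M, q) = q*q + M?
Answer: 88906/55575 - I*sqrt(1867898)/111150 ≈ 1.5997 - 0.012296*I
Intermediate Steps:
n(M, q) = M + q**2 (n(M, q) = q**2 + M = M + q**2)
G = -45 (G = -107 + 62 = -45)
Z = -177812 + I*sqrt(1867898) (Z = sqrt(-1867898) - 177812 = I*sqrt(1867898) - 177812 = -177812 + I*sqrt(1867898) ≈ -1.7781e+5 + 1366.7*I)
Z/(((G + n(-6, -3)*(-10))*1482)) = (-177812 + I*sqrt(1867898))/(((-45 + (-6 + (-3)**2)*(-10))*1482)) = (-177812 + I*sqrt(1867898))/(((-45 + (-6 + 9)*(-10))*1482)) = (-177812 + I*sqrt(1867898))/(((-45 + 3*(-10))*1482)) = (-177812 + I*sqrt(1867898))/(((-45 - 30)*1482)) = (-177812 + I*sqrt(1867898))/((-75*1482)) = (-177812 + I*sqrt(1867898))/(-111150) = (-177812 + I*sqrt(1867898))*(-1/111150) = 88906/55575 - I*sqrt(1867898)/111150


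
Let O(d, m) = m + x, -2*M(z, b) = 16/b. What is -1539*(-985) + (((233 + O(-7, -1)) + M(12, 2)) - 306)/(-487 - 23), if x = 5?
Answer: 773116723/510 ≈ 1.5159e+6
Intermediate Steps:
M(z, b) = -8/b
O(d, m) = 5 + m (O(d, m) = m + 5 = 5 + m)
-1539*(-985) + (((233 + O(-7, -1)) + M(12, 2)) - 306)/(-487 - 23) = -1539*(-985) + (((233 + (5 - 1)) - 8/2) - 306)/(-487 - 23) = 1515915 + (((233 + 4) - 8*1/2) - 306)/(-510) = 1515915 + ((237 - 4) - 306)*(-1/510) = 1515915 + (233 - 306)*(-1/510) = 1515915 - 73*(-1/510) = 1515915 + 73/510 = 773116723/510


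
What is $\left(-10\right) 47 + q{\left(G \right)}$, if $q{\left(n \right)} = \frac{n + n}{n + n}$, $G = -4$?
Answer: $-469$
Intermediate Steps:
$q{\left(n \right)} = 1$ ($q{\left(n \right)} = \frac{2 n}{2 n} = 2 n \frac{1}{2 n} = 1$)
$\left(-10\right) 47 + q{\left(G \right)} = \left(-10\right) 47 + 1 = -470 + 1 = -469$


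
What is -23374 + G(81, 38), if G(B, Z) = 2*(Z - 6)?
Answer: -23310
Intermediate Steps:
G(B, Z) = -12 + 2*Z (G(B, Z) = 2*(-6 + Z) = -12 + 2*Z)
-23374 + G(81, 38) = -23374 + (-12 + 2*38) = -23374 + (-12 + 76) = -23374 + 64 = -23310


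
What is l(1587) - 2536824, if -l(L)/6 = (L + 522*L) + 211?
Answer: -7518096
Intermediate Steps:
l(L) = -1266 - 3138*L (l(L) = -6*((L + 522*L) + 211) = -6*(523*L + 211) = -6*(211 + 523*L) = -1266 - 3138*L)
l(1587) - 2536824 = (-1266 - 3138*1587) - 2536824 = (-1266 - 4980006) - 2536824 = -4981272 - 2536824 = -7518096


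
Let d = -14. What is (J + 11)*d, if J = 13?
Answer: -336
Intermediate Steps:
(J + 11)*d = (13 + 11)*(-14) = 24*(-14) = -336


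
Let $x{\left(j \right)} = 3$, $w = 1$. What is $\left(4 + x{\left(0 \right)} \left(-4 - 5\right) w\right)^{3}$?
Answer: $-12167$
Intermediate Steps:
$\left(4 + x{\left(0 \right)} \left(-4 - 5\right) w\right)^{3} = \left(4 + 3 \left(-4 - 5\right) 1\right)^{3} = \left(4 + 3 \left(\left(-9\right) 1\right)\right)^{3} = \left(4 + 3 \left(-9\right)\right)^{3} = \left(4 - 27\right)^{3} = \left(-23\right)^{3} = -12167$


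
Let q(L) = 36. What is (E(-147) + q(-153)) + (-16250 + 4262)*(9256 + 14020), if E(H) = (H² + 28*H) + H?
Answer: -279015306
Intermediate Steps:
E(H) = H² + 29*H
(E(-147) + q(-153)) + (-16250 + 4262)*(9256 + 14020) = (-147*(29 - 147) + 36) + (-16250 + 4262)*(9256 + 14020) = (-147*(-118) + 36) - 11988*23276 = (17346 + 36) - 279032688 = 17382 - 279032688 = -279015306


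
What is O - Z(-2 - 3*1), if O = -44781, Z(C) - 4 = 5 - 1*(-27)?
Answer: -44817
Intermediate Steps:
Z(C) = 36 (Z(C) = 4 + (5 - 1*(-27)) = 4 + (5 + 27) = 4 + 32 = 36)
O - Z(-2 - 3*1) = -44781 - 1*36 = -44781 - 36 = -44817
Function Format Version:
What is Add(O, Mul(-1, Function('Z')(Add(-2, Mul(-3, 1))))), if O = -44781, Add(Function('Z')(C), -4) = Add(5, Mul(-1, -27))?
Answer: -44817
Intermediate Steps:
Function('Z')(C) = 36 (Function('Z')(C) = Add(4, Add(5, Mul(-1, -27))) = Add(4, Add(5, 27)) = Add(4, 32) = 36)
Add(O, Mul(-1, Function('Z')(Add(-2, Mul(-3, 1))))) = Add(-44781, Mul(-1, 36)) = Add(-44781, -36) = -44817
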